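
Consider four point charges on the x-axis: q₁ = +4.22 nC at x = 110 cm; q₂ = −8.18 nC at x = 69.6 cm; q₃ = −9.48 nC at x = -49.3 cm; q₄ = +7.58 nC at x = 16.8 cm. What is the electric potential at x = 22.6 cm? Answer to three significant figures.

Electric potential is a scalar, so the contributions from each charge add algebraically: V = Σ kqᵢ/rᵢ.
Distances from the field point to each charge: r₁ = 0.874 m, r₂ = 0.470 m, r₃ = 0.719 m, r₄ = 0.0580 m.
V = k[(4.22×10⁻⁹)/(0.874) + (-8.18×10⁻⁹)/(0.470) + (-9.48×10⁻⁹)/(0.719) + (7.58×10⁻⁹)/(0.0580)] = 943 V.

943 V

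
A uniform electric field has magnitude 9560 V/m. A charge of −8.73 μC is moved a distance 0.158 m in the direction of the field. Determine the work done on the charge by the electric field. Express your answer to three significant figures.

The potential change for a displacement 0.158 m in the direction of the field is ΔV = −Ed = -1510 V.
W_field = −qΔV = -0.0132 J.

-0.0132 J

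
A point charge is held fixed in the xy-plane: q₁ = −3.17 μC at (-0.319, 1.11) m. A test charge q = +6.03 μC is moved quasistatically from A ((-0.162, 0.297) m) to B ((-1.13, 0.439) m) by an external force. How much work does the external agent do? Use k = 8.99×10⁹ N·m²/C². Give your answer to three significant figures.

0.0443 J

For quasistatic motion the external work equals the change in potential energy: W_ext = qΔV = q(V_B − V_A).
At A: distance to the source charge is 0.828 m; V_A = kq₁/r = -3.44×10⁴ V.
At B: distance to the source charge is 1.05 m; V_B = kq₁/r = -2.71×10⁴ V.
ΔV = V_B − V_A = 7340 V.
W_ext = qΔV = (6.03×10⁻⁶ C)(7340 V) = 0.0443 J.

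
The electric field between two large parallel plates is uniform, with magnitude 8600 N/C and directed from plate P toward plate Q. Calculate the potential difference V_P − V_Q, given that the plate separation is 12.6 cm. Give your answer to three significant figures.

In a uniform field, potential decreases in the direction of E: ΔV = −E·d for a displacement d parallel to E.
Going from Q to P is a displacement of 12.6 cm opposite to the field, so V_P − V_Q = +Ed = 1080 V.

1080 V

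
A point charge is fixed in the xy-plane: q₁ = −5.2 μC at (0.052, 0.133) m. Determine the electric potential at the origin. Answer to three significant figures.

-3.27×10⁵ V

Electric potential is a scalar, so the contributions from each charge add algebraically: V = Σ kqᵢ/rᵢ.
Distances from the field point to each charge: r₁ = 0.143 m.
V = k[(-5.20×10⁻⁶)/(0.143)] = -3.27×10⁵ V.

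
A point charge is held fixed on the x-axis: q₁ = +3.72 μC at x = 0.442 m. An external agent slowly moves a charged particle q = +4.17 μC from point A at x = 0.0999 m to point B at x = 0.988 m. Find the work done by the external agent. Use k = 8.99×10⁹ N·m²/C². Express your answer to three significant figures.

-0.152 J

For quasistatic motion the external work equals the change in potential energy: W_ext = qΔV = q(V_B − V_A).
At A: distance to the source charge is 0.342 m; V_A = kq₁/r = 9.78×10⁴ V.
At B: distance to the source charge is 0.546 m; V_B = kq₁/r = 6.13×10⁴ V.
ΔV = V_B − V_A = -3.65×10⁴ V.
W_ext = qΔV = (4.17×10⁻⁶ C)(-3.65×10⁴ V) = -0.152 J.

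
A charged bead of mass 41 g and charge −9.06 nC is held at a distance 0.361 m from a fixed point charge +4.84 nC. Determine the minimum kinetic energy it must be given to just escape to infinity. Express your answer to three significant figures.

1.09×10⁻⁶ J

To just escape, total mechanical energy must reach zero at infinity: ½mv²_min + U = 0, so ½mv²_min = −U = |kQq|/r.
|U| = |kQq|/r = (8.99×10⁹ N·m²/C²)(4.84×10⁻⁹)(9.06×10⁻⁹)/(0.361) = 1.09×10⁻⁶ J.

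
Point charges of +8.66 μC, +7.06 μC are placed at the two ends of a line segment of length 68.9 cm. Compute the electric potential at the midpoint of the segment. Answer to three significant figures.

The total potential is the scalar sum of each charge's contribution, V = Σ kqᵢ/rᵢ.
Each charge is 0.345 m from the midpoint.
V = k[(8.66×10⁻⁶)/(0.345) + (7.06×10⁻⁶)/(0.345)] = 4.10×10⁵ V.

4.10×10⁵ V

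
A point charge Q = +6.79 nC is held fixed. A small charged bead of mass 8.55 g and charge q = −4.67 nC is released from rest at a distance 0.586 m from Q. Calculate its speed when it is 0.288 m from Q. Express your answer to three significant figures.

0.0109 m/s

Only the electrostatic force acts, so mechanical energy is conserved: ½mv² = U₁ − U₂ = kQq(1/r₁ − 1/r₂).
U₁ − U₂ = (8.99×10⁹ N·m²/C²)(6.79×10⁻⁹ C)(-4.67×10⁻⁹ C)(1/0.586 − 1/0.288) = 5.03×10⁻⁷ J.
v = √(2·5.03×10⁻⁷/8.55×10⁻³) = 0.0109 m/s.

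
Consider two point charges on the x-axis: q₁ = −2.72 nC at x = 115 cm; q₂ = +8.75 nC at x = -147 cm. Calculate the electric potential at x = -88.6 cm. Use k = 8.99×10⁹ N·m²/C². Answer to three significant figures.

Electric potential is a scalar, so the contributions from each charge add algebraically: V = Σ kqᵢ/rᵢ.
Distances from the field point to each charge: r₁ = 2.04 m, r₂ = 0.584 m.
V = k[(-2.72×10⁻⁹)/(2.04) + (8.75×10⁻⁹)/(0.584)] = 123 V.

123 V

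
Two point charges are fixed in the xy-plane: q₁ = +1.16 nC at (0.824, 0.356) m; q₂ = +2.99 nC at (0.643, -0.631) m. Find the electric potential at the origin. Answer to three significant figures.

Electric potential is a scalar, so the contributions from each charge add algebraically: V = Σ kqᵢ/rᵢ.
Distances from the field point to each charge: r₁ = 0.898 m, r₂ = 0.901 m.
V = k[(1.16×10⁻⁹)/(0.898) + (2.99×10⁻⁹)/(0.901)] = 41.5 V.

41.5 V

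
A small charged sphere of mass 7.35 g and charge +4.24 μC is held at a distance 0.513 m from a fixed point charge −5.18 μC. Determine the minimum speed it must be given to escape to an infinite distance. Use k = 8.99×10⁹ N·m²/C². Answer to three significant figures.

10.2 m/s

To just escape, total mechanical energy must reach zero at infinity: ½mv²_min + U = 0, so ½mv²_min = −U = |kQq|/r.
|U| = |kQq|/r = (8.99×10⁹ N·m²/C²)(5.18×10⁻⁶)(4.24×10⁻⁶)/(0.513) = 0.385 J.
v_min = √(2|U|/m) = √(2·0.385/7.35×10⁻³) = 10.2 m/s.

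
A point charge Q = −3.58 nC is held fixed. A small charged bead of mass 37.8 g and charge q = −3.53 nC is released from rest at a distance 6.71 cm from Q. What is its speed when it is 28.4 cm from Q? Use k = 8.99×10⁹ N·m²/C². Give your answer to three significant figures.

8.27×10⁻³ m/s

Only the electrostatic force acts, so mechanical energy is conserved: ½mv² = U₁ − U₂ = kQq(1/r₁ − 1/r₂).
U₁ − U₂ = (8.99×10⁹ N·m²/C²)(-3.58×10⁻⁹ C)(-3.53×10⁻⁹ C)(1/0.0671 − 1/0.284) = 1.29×10⁻⁶ J.
v = √(2·1.29×10⁻⁶/0.0378) = 8.27×10⁻³ m/s.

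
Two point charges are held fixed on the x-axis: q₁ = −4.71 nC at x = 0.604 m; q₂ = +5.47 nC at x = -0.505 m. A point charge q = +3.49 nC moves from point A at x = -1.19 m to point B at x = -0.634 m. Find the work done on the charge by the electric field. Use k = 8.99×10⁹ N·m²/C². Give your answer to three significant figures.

-1.04×10⁻⁶ J

The work done by the electric force is W_field = −ΔU = −q(V_B − V_A) = q(V_A − V_B).
At A: distances to the source charges are 1.79 m, 0.685 m; V_A = Σ kqᵢ/rᵢ = 48.2 V.
At B: distances to the source charges are 1.24 m, 0.129 m; V_B = Σ kqᵢ/rᵢ = 347 V.
ΔV = V_B − V_A = 299 V.
W_field = −qΔV = −(3.49×10⁻⁹ C)(299 V) = -1.04×10⁻⁶ J.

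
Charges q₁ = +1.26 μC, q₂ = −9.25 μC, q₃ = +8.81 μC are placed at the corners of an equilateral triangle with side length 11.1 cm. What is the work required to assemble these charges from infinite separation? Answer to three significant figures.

-6.65 J

The work to assemble the configuration equals its total potential energy, U = Σ kqᵢqⱼ/rᵢⱼ over all pairs.
All three pair separations equal the side length, 0.111 m.
U = (-0.944) + (0.899) + (-6.60) = -6.65 J.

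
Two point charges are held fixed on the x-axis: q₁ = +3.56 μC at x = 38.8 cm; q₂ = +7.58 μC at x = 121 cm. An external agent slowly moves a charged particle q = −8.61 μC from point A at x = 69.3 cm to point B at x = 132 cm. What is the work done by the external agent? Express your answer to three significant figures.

For quasistatic motion the external work equals the change in potential energy: W_ext = qΔV = q(V_B − V_A).
At A: distances to the source charges are 0.305 m, 0.517 m; V_A = Σ kqᵢ/rᵢ = 2.37×10⁵ V.
At B: distances to the source charges are 0.932 m, 0.110 m; V_B = Σ kqᵢ/rᵢ = 6.54×10⁵ V.
ΔV = V_B − V_A = 4.17×10⁵ V.
W_ext = qΔV = (-8.61×10⁻⁶ C)(4.17×10⁵ V) = -3.59 J.

-3.59 J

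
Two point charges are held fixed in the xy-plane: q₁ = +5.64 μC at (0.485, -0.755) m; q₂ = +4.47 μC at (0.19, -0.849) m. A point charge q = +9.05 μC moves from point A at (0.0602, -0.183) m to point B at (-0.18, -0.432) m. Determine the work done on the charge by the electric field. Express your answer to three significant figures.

-0.0930 J

The work done by the electric force is W_field = −ΔU = −q(V_B − V_A) = q(V_A − V_B).
At A: distances to the source charges are 0.712 m, 0.679 m; V_A = Σ kqᵢ/rᵢ = 1.30×10⁵ V.
At B: distances to the source charges are 0.739 m, 0.557 m; V_B = Σ kqᵢ/rᵢ = 1.41×10⁵ V.
ΔV = V_B − V_A = 1.03×10⁴ V.
W_field = −qΔV = −(9.05×10⁻⁶ C)(1.03×10⁴ V) = -0.0930 J.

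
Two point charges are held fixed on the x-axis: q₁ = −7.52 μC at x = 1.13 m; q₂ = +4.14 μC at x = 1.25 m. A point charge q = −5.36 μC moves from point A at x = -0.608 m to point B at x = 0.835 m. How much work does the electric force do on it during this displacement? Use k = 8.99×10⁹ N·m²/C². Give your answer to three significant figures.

-0.647 J

The work done by the electric force is W_field = −ΔU = −q(V_B − V_A) = q(V_A − V_B).
At A: distances to the source charges are 1.74 m, 1.86 m; V_A = Σ kqᵢ/rᵢ = -1.89×10⁴ V.
At B: distances to the source charges are 0.295 m, 0.415 m; V_B = Σ kqᵢ/rᵢ = -1.39×10⁵ V.
ΔV = V_B − V_A = -1.21×10⁵ V.
W_field = −qΔV = −(-5.36×10⁻⁶ C)(-1.21×10⁵ V) = -0.647 J.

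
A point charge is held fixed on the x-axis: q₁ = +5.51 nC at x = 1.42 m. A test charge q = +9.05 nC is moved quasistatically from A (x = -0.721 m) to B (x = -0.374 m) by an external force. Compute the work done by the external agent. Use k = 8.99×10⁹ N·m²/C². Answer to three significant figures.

For quasistatic motion the external work equals the change in potential energy: W_ext = qΔV = q(V_B − V_A).
At A: distance to the source charge is 2.14 m; V_A = kq₁/r = 23.1 V.
At B: distance to the source charge is 1.79 m; V_B = kq₁/r = 27.6 V.
ΔV = V_B − V_A = 4.48 V.
W_ext = qΔV = (9.05×10⁻⁹ C)(4.48 V) = 4.05×10⁻⁸ J.

4.05×10⁻⁸ J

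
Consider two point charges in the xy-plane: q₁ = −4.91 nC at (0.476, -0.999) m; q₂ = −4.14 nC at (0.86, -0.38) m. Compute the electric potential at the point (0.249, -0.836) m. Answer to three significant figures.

-207 V

Electric potential is a scalar, so the contributions from each charge add algebraically: V = Σ kqᵢ/rᵢ.
Distances from the field point to each charge: r₁ = 0.279 m, r₂ = 0.762 m.
V = k[(-4.91×10⁻⁹)/(0.279) + (-4.14×10⁻⁹)/(0.762)] = -207 V.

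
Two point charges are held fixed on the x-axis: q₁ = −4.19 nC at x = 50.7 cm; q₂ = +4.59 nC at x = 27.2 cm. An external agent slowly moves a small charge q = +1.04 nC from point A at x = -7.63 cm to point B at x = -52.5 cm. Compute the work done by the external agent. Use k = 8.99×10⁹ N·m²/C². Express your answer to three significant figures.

-4.02×10⁻⁸ J

For quasistatic motion the external work equals the change in potential energy: W_ext = qΔV = q(V_B − V_A).
At A: distances to the source charges are 0.583 m, 0.348 m; V_A = Σ kqᵢ/rᵢ = 53.9 V.
At B: distances to the source charges are 1.03 m, 0.797 m; V_B = Σ kqᵢ/rᵢ = 15.3 V.
ΔV = V_B − V_A = -38.6 V.
W_ext = qΔV = (1.04×10⁻⁹ C)(-38.6 V) = -4.02×10⁻⁸ J.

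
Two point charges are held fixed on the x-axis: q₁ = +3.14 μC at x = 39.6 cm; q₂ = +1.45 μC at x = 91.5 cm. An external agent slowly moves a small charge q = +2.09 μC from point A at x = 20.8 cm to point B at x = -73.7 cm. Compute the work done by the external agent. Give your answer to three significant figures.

-0.284 J

For quasistatic motion the external work equals the change in potential energy: W_ext = qΔV = q(V_B − V_A).
At A: distances to the source charges are 0.188 m, 0.707 m; V_A = Σ kqᵢ/rᵢ = 1.69×10⁵ V.
At B: distances to the source charges are 1.13 m, 1.65 m; V_B = Σ kqᵢ/rᵢ = 3.28×10⁴ V.
ΔV = V_B − V_A = -1.36×10⁵ V.
W_ext = qΔV = (2.09×10⁻⁶ C)(-1.36×10⁵ V) = -0.284 J.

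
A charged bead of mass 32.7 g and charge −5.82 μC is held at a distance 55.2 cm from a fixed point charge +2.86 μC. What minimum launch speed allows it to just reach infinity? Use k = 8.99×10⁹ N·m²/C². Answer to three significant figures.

To just escape, total mechanical energy must reach zero at infinity: ½mv²_min + U = 0, so ½mv²_min = −U = |kQq|/r.
|U| = |kQq|/r = (8.99×10⁹ N·m²/C²)(2.86×10⁻⁶)(5.82×10⁻⁶)/(0.552) = 0.271 J.
v_min = √(2|U|/m) = √(2·0.271/0.0327) = 4.07 m/s.

4.07 m/s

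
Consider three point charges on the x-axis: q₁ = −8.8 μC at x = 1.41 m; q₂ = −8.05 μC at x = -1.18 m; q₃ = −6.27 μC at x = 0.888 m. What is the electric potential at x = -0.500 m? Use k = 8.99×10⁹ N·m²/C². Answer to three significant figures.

Electric potential is a scalar, so the contributions from each charge add algebraically: V = Σ kqᵢ/rᵢ.
Distances from the field point to each charge: r₁ = 1.91 m, r₂ = 0.680 m, r₃ = 1.39 m.
V = k[(-8.80×10⁻⁶)/(1.91) + (-8.05×10⁻⁶)/(0.680) + (-6.27×10⁻⁶)/(1.39)] = -1.88×10⁵ V.

-1.88×10⁵ V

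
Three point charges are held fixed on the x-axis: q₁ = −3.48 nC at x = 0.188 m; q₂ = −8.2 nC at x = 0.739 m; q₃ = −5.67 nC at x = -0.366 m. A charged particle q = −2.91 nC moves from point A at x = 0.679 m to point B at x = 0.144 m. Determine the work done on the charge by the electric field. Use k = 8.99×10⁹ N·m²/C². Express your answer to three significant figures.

1.18×10⁻⁶ J

The work done by the electric force is W_field = −ΔU = −q(V_B − V_A) = q(V_A − V_B).
At A: distances to the source charges are 0.491 m, 0.0600 m, 1.04 m; V_A = Σ kqᵢ/rᵢ = -1340 V.
At B: distances to the source charges are 0.0440 m, 0.595 m, 0.510 m; V_B = Σ kqᵢ/rᵢ = -935 V.
ΔV = V_B − V_A = 406 V.
W_field = −qΔV = −(-2.91×10⁻⁹ C)(406 V) = 1.18×10⁻⁶ J.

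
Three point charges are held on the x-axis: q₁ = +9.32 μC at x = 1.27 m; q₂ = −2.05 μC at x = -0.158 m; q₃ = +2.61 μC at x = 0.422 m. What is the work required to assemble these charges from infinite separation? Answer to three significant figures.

0.0547 J

The work to assemble the configuration equals its total potential energy, U = Σ kqᵢqⱼ/rᵢⱼ over all pairs.
Pair separations: r₁₂ = 1.43 m, r₁₃ = 0.848 m, r₂₃ = 0.580 m.
U = (-0.120) + (0.258) + (-0.0829) = 0.0547 J.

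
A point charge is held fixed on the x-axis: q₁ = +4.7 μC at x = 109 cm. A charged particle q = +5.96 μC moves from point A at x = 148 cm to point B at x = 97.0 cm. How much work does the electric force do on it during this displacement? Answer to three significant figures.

-1.45 J

The work done by the electric force is W_field = −ΔU = −q(V_B − V_A) = q(V_A − V_B).
At A: distance to the source charge is 0.390 m; V_A = kq₁/r = 1.08×10⁵ V.
At B: distance to the source charge is 0.120 m; V_B = kq₁/r = 3.52×10⁵ V.
ΔV = V_B − V_A = 2.44×10⁵ V.
W_field = −qΔV = −(5.96×10⁻⁶ C)(2.44×10⁵ V) = -1.45 J.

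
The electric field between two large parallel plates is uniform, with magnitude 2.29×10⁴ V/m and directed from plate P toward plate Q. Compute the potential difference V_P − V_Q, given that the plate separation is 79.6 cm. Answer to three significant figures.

In a uniform field, potential decreases in the direction of E: ΔV = −E·d for a displacement d parallel to E.
Going from Q to P is a displacement of 79.6 cm opposite to the field, so V_P − V_Q = +Ed = 1.82×10⁴ V.

1.82×10⁴ V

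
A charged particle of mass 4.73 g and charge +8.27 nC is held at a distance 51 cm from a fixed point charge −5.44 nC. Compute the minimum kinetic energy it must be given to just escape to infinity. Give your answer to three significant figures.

7.93×10⁻⁷ J

To just escape, total mechanical energy must reach zero at infinity: ½mv²_min + U = 0, so ½mv²_min = −U = |kQq|/r.
|U| = |kQq|/r = (8.99×10⁹ N·m²/C²)(5.44×10⁻⁹)(8.27×10⁻⁹)/(0.510) = 7.93×10⁻⁷ J.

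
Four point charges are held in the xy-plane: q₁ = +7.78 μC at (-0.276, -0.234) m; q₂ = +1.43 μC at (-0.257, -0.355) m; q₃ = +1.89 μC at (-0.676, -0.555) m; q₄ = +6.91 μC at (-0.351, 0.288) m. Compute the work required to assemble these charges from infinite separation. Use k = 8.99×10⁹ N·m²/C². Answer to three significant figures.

The assembly work is the sum of pairwise potential energies, U = Σ_{i<j} kqᵢqⱼ/rᵢⱼ.
Pair separations: r₁₂ = 0.122 m, r₁₃ = 0.513 m, r₁₄ = 0.527 m, r₂₃ = 0.464 m, r₂₄ = 0.650 m, r₃₄ = 0.903 m.
Summing all 6 pair terms gives U = 2.31 J.

2.31 J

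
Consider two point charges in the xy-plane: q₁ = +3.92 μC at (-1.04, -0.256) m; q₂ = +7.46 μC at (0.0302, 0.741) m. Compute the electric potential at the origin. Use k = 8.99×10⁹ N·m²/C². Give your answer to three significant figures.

The total potential is the scalar sum of each charge's contribution, V = Σ kqᵢ/rᵢ.
Distances from the field point to each charge: r₁ = 1.07 m, r₂ = 0.742 m.
V = k[(3.92×10⁻⁶)/(1.07) + (7.46×10⁻⁶)/(0.742)] = 1.23×10⁵ V.

1.23×10⁵ V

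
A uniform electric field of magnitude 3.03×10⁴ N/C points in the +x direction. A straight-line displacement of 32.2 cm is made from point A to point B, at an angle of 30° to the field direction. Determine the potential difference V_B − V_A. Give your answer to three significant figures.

Only the component of displacement along E changes the potential: ΔV = −E·d·cosθ.
ΔV = −(3.03×10⁴ V/m)(0.322 m)cos30° = -8450 V.

-8450 V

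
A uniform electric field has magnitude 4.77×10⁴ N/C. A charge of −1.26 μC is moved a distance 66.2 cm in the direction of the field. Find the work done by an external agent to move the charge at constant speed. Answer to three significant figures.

0.0398 J

The potential change for a displacement 66.2 cm in the direction of the field is ΔV = −Ed = -3.16×10⁴ V.
W_ext = qΔV = 0.0398 J.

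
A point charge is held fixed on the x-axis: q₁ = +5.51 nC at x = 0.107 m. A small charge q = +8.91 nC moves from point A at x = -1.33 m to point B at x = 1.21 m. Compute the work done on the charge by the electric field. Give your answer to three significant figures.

-9.30×10⁻⁸ J

The work done by the electric force is W_field = −ΔU = −q(V_B − V_A) = q(V_A − V_B).
At A: distance to the source charge is 1.44 m; V_A = kq₁/r = 34.5 V.
At B: distance to the source charge is 1.10 m; V_B = kq₁/r = 44.9 V.
ΔV = V_B − V_A = 10.4 V.
W_field = −qΔV = −(8.91×10⁻⁹ C)(10.4 V) = -9.30×10⁻⁸ J.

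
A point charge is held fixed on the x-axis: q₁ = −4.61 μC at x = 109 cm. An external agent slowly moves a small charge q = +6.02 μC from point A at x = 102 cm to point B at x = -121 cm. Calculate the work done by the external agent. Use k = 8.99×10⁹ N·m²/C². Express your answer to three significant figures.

For quasistatic motion the external work equals the change in potential energy: W_ext = qΔV = q(V_B − V_A).
At A: distance to the source charge is 0.0700 m; V_A = kq₁/r = -5.92×10⁵ V.
At B: distance to the source charge is 2.30 m; V_B = kq₁/r = -1.80×10⁴ V.
ΔV = V_B − V_A = 5.74×10⁵ V.
W_ext = qΔV = (6.02×10⁻⁶ C)(5.74×10⁵ V) = 3.46 J.

3.46 J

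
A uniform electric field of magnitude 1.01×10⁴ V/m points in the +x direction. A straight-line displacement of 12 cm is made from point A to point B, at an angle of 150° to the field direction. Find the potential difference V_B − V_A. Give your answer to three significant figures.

Only the component of displacement along E changes the potential: ΔV = −E·d·cosθ.
ΔV = −(1.01×10⁴ V/m)(0.120 m)cos150° = 1050 V.

1050 V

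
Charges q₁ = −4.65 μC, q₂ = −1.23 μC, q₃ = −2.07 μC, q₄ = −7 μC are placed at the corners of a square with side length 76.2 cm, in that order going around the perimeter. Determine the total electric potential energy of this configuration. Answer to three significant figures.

The work to assemble the configuration equals its total potential energy, U = Σ kqᵢqⱼ/rᵢⱼ over all pairs.
The four side pairs have separation 0.762 m and the two diagonal pairs 1.08 m.
Summing all 6 pair terms gives U = 0.805 J.

0.805 J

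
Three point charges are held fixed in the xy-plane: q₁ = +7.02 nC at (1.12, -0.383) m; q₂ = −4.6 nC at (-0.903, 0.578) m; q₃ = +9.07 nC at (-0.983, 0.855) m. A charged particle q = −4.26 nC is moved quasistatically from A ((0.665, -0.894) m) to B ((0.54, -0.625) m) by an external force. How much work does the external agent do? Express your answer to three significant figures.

-4.20×10⁻⁸ J

For quasistatic motion the external work equals the change in potential energy: W_ext = qΔV = q(V_B − V_A).
At A: distances to the source charges are 0.684 m, 2.15 m, 2.40 m; V_A = Σ kqᵢ/rᵢ = 107 V.
At B: distances to the source charges are 0.628 m, 1.88 m, 2.12 m; V_B = Σ kqᵢ/rᵢ = 117 V.
ΔV = V_B − V_A = 9.86 V.
W_ext = qΔV = (-4.26×10⁻⁹ C)(9.86 V) = -4.20×10⁻⁸ J.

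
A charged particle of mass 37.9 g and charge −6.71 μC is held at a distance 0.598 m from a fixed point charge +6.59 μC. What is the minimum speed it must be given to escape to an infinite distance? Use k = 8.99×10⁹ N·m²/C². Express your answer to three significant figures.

5.92 m/s

To just escape, total mechanical energy must reach zero at infinity: ½mv²_min + U = 0, so ½mv²_min = −U = |kQq|/r.
|U| = |kQq|/r = (8.99×10⁹ N·m²/C²)(6.59×10⁻⁶)(6.71×10⁻⁶)/(0.598) = 0.665 J.
v_min = √(2|U|/m) = √(2·0.665/0.0379) = 5.92 m/s.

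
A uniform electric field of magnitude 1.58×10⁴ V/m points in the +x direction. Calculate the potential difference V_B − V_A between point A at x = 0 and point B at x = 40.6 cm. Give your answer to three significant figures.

-6410 V

In a uniform field, potential decreases in the direction of E: V_B − V_A = −E·Δx.
V_B − V_A = −(1.58×10⁴ V/m)(0.406 m) = -6410 V.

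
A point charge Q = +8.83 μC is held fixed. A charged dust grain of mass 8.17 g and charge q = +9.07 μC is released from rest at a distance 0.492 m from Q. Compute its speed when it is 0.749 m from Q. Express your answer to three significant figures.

11.1 m/s

Only the electrostatic force acts, so mechanical energy is conserved: ½mv² = U₁ − U₂ = kQq(1/r₁ − 1/r₂).
U₁ − U₂ = (8.99×10⁹ N·m²/C²)(8.83×10⁻⁶ C)(9.07×10⁻⁶ C)(1/0.492 − 1/0.749) = 0.502 J.
v = √(2·0.502/8.17×10⁻³) = 11.1 m/s.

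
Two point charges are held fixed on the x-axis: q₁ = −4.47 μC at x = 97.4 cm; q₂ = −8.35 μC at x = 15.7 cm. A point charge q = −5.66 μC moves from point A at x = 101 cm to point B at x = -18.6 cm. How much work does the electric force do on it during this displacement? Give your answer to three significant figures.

5.38 J

The work done by the electric force is W_field = −ΔU = −q(V_B − V_A) = q(V_A − V_B).
At A: distances to the source charges are 0.0360 m, 0.853 m; V_A = Σ kqᵢ/rᵢ = -1.20×10⁶ V.
At B: distances to the source charges are 1.16 m, 0.343 m; V_B = Σ kqᵢ/rᵢ = -2.53×10⁵ V.
ΔV = V_B − V_A = 9.51×10⁵ V.
W_field = −qΔV = −(-5.66×10⁻⁶ C)(9.51×10⁵ V) = 5.38 J.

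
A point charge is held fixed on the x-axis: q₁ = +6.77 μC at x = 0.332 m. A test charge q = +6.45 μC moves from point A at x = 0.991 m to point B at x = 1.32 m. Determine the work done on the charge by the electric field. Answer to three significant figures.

The work done by the electric force is W_field = −ΔU = −q(V_B − V_A) = q(V_A − V_B).
At A: distance to the source charge is 0.659 m; V_A = kq₁/r = 9.24×10⁴ V.
At B: distance to the source charge is 0.988 m; V_B = kq₁/r = 6.16×10⁴ V.
ΔV = V_B − V_A = -3.08×10⁴ V.
W_field = −qΔV = −(6.45×10⁻⁶ C)(-3.08×10⁴ V) = 0.198 J.

0.198 J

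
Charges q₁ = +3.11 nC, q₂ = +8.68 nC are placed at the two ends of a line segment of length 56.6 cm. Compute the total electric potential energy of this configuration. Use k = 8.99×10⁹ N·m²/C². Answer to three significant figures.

4.29×10⁻⁷ J

The work to assemble the configuration equals its total potential energy, U = Σ kqᵢqⱼ/rᵢⱼ over all pairs.
The separation is r = 0.566 m.
U = (4.29×10⁻⁷) = 4.29×10⁻⁷ J.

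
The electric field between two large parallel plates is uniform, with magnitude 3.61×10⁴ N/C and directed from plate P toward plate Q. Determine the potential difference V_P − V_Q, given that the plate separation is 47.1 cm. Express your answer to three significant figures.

In a uniform field, potential decreases in the direction of E: ΔV = −E·d for a displacement d parallel to E.
Going from Q to P is a displacement of 47.1 cm opposite to the field, so V_P − V_Q = +Ed = 1.70×10⁴ V.

1.70×10⁴ V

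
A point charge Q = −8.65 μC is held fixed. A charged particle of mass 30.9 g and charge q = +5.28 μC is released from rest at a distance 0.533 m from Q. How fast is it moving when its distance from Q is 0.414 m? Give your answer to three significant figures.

Only the electrostatic force acts, so mechanical energy is conserved: ½mv² = U₁ − U₂ = kQq(1/r₁ − 1/r₂).
U₁ − U₂ = (8.99×10⁹ N·m²/C²)(-8.65×10⁻⁶ C)(5.28×10⁻⁶ C)(1/0.533 − 1/0.414) = 0.221 J.
v = √(2·0.221/0.0309) = 3.79 m/s.

3.79 m/s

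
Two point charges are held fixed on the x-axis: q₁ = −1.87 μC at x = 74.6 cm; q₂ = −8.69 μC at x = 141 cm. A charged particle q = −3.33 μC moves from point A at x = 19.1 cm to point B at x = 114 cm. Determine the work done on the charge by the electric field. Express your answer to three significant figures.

-0.791 J

The work done by the electric force is W_field = −ΔU = −q(V_B − V_A) = q(V_A − V_B).
At A: distances to the source charges are 0.555 m, 1.22 m; V_A = Σ kqᵢ/rᵢ = -9.44×10⁴ V.
At B: distances to the source charges are 0.394 m, 0.270 m; V_B = Σ kqᵢ/rᵢ = -3.32×10⁵ V.
ΔV = V_B − V_A = -2.38×10⁵ V.
W_field = −qΔV = −(-3.33×10⁻⁶ C)(-2.38×10⁵ V) = -0.791 J.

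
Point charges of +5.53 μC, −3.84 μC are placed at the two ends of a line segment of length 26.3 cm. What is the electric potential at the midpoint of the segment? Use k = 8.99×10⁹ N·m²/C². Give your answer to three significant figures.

Electric potential is a scalar, so the contributions from each charge add algebraically: V = Σ kqᵢ/rᵢ.
Each charge is 0.132 m from the midpoint.
V = k[(5.53×10⁻⁶)/(0.132) + (-3.84×10⁻⁶)/(0.132)] = 1.16×10⁵ V.

1.16×10⁵ V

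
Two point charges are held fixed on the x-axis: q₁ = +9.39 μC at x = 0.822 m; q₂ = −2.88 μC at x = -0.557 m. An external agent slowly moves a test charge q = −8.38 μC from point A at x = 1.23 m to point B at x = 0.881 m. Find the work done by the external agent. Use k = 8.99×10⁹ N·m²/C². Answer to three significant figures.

-10.2 J

For quasistatic motion the external work equals the change in potential energy: W_ext = qΔV = q(V_B − V_A).
At A: distances to the source charges are 0.408 m, 1.79 m; V_A = Σ kqᵢ/rᵢ = 1.92×10⁵ V.
At B: distances to the source charges are 0.0590 m, 1.44 m; V_B = Σ kqᵢ/rᵢ = 1.41×10⁶ V.
ΔV = V_B − V_A = 1.22×10⁶ V.
W_ext = qΔV = (-8.38×10⁻⁶ C)(1.22×10⁶ V) = -10.2 J.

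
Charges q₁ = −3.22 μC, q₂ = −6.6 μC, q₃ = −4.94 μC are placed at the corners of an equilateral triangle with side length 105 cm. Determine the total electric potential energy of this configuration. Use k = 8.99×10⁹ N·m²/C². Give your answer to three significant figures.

The work to assemble the configuration equals its total potential energy, U = Σ kqᵢqⱼ/rᵢⱼ over all pairs.
All three pair separations equal the side length, 1.05 m.
U = (0.182) + (0.136) + (0.279) = 0.597 J.

0.597 J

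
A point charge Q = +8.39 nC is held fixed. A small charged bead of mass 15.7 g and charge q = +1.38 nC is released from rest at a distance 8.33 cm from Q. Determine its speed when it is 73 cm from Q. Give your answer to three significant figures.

Only the electrostatic force acts, so mechanical energy is conserved: ½mv² = U₁ − U₂ = kQq(1/r₁ − 1/r₂).
U₁ − U₂ = (8.99×10⁹ N·m²/C²)(8.39×10⁻⁹ C)(1.38×10⁻⁹ C)(1/0.0833 − 1/0.730) = 1.11×10⁻⁶ J.
v = √(2·1.11×10⁻⁶/0.0157) = 0.0119 m/s.

0.0119 m/s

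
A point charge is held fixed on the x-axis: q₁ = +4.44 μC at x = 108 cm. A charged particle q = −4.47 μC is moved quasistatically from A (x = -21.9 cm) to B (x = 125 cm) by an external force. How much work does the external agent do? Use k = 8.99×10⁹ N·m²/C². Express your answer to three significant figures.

-0.912 J

For quasistatic motion the external work equals the change in potential energy: W_ext = qΔV = q(V_B − V_A).
At A: distance to the source charge is 1.30 m; V_A = kq₁/r = 3.07×10⁴ V.
At B: distance to the source charge is 0.170 m; V_B = kq₁/r = 2.35×10⁵ V.
ΔV = V_B − V_A = 2.04×10⁵ V.
W_ext = qΔV = (-4.47×10⁻⁶ C)(2.04×10⁵ V) = -0.912 J.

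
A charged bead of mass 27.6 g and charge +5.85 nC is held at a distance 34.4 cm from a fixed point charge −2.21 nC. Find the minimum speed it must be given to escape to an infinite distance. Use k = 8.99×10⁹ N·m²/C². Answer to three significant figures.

4.95×10⁻³ m/s

To just escape, total mechanical energy must reach zero at infinity: ½mv²_min + U = 0, so ½mv²_min = −U = |kQq|/r.
|U| = |kQq|/r = (8.99×10⁹ N·m²/C²)(2.21×10⁻⁹)(5.85×10⁻⁹)/(0.344) = 3.38×10⁻⁷ J.
v_min = √(2|U|/m) = √(2·3.38×10⁻⁷/0.0276) = 4.95×10⁻³ m/s.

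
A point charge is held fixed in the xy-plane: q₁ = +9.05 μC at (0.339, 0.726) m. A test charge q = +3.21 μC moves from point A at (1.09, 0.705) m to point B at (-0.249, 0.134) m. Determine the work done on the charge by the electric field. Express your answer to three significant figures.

0.0346 J

The work done by the electric force is W_field = −ΔU = −q(V_B − V_A) = q(V_A − V_B).
At A: distance to the source charge is 0.751 m; V_A = kq₁/r = 1.08×10⁵ V.
At B: distance to the source charge is 0.834 m; V_B = kq₁/r = 9.75×10⁴ V.
ΔV = V_B − V_A = -1.08×10⁴ V.
W_field = −qΔV = −(3.21×10⁻⁶ C)(-1.08×10⁴ V) = 0.0346 J.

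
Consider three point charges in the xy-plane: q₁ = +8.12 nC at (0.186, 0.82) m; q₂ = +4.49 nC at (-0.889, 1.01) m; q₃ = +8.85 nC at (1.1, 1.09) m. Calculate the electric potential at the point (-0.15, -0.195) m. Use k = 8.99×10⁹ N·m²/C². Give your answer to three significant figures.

Electric potential is a scalar, so the contributions from each charge add algebraically: V = Σ kqᵢ/rᵢ.
Distances from the field point to each charge: r₁ = 1.07 m, r₂ = 1.41 m, r₃ = 1.79 m.
V = k[(8.12×10⁻⁹)/(1.07) + (4.49×10⁻⁹)/(1.41) + (8.85×10⁻⁹)/(1.79)] = 141 V.

141 V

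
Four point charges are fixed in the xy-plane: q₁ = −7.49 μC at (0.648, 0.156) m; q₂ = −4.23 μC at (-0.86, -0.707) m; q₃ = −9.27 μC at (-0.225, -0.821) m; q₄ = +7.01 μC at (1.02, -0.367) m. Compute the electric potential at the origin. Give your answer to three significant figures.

Electric potential is a scalar, so the contributions from each charge add algebraically: V = Σ kqᵢ/rᵢ.
Distances from the field point to each charge: r₁ = 0.667 m, r₂ = 1.11 m, r₃ = 0.851 m, r₄ = 1.08 m.
V = k[(-7.49×10⁻⁶)/(0.667) + (-4.23×10⁻⁶)/(1.11) + (-9.27×10⁻⁶)/(0.851) + (7.01×10⁻⁶)/(1.08)] = -1.75×10⁵ V.

-1.75×10⁵ V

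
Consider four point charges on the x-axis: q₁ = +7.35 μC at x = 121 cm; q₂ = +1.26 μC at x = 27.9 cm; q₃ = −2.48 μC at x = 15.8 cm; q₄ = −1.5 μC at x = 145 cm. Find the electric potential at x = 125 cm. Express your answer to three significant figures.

Electric potential is a scalar, so the contributions from each charge add algebraically: V = Σ kqᵢ/rᵢ.
Distances from the field point to each charge: r₁ = 0.0400 m, r₂ = 0.971 m, r₃ = 1.09 m, r₄ = 0.200 m.
V = k[(7.35×10⁻⁶)/(0.0400) + (1.26×10⁻⁶)/(0.971) + (-2.48×10⁻⁶)/(1.09) + (-1.50×10⁻⁶)/(0.200)] = 1.58×10⁶ V.

1.58×10⁶ V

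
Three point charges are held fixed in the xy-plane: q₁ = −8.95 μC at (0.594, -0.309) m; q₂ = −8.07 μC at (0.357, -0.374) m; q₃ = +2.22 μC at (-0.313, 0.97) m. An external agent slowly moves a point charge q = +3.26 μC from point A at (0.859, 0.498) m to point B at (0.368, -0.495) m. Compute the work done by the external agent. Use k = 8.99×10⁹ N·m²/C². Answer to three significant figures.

-2.31 J

For quasistatic motion the external work equals the change in potential energy: W_ext = qΔV = q(V_B − V_A).
At A: distances to the source charges are 0.849 m, 1.01 m, 1.26 m; V_A = Σ kqᵢ/rᵢ = -1.51×10⁵ V.
At B: distances to the source charges are 0.293 m, 0.121 m, 1.62 m; V_B = Σ kqᵢ/rᵢ = -8.60×10⁵ V.
ΔV = V_B − V_A = -7.09×10⁵ V.
W_ext = qΔV = (3.26×10⁻⁶ C)(-7.09×10⁵ V) = -2.31 J.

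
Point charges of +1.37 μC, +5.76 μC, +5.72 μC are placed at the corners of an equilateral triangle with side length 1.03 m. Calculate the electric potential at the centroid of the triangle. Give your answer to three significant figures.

1.94×10⁵ V

The total potential is the scalar sum of each charge's contribution, V = Σ kqᵢ/rᵢ.
The distance from each vertex to the centroid is a/√3 = 0.595 m.
V = k[(1.37×10⁻⁶)/(0.595) + (5.76×10⁻⁶)/(0.595) + (5.72×10⁻⁶)/(0.595)] = 1.94×10⁵ V.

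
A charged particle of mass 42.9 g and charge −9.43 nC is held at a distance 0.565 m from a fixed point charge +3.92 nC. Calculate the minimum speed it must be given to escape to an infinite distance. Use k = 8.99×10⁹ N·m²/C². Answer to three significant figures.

5.24×10⁻³ m/s

To just escape, total mechanical energy must reach zero at infinity: ½mv²_min + U = 0, so ½mv²_min = −U = |kQq|/r.
|U| = |kQq|/r = (8.99×10⁹ N·m²/C²)(3.92×10⁻⁹)(9.43×10⁻⁹)/(0.565) = 5.88×10⁻⁷ J.
v_min = √(2|U|/m) = √(2·5.88×10⁻⁷/0.0429) = 5.24×10⁻³ m/s.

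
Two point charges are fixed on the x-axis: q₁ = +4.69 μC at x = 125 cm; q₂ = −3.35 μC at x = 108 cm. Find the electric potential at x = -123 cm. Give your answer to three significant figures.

3960 V

The total potential is the scalar sum of each charge's contribution, V = Σ kqᵢ/rᵢ.
Distances from the field point to each charge: r₁ = 2.48 m, r₂ = 2.31 m.
V = k[(4.69×10⁻⁶)/(2.48) + (-3.35×10⁻⁶)/(2.31)] = 3960 V.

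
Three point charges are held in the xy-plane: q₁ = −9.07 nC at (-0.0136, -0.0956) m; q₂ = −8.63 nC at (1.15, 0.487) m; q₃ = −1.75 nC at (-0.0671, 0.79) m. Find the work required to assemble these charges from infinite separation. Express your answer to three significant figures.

8.10×10⁻⁷ J

The assembly work is the sum of pairwise potential energies, U = Σ_{i<j} kqᵢqⱼ/rᵢⱼ.
Pair separations: r₁₂ = 1.30 m, r₁₃ = 0.887 m, r₂₃ = 1.25 m.
U = (5.41×10⁻⁷) + (1.61×10⁻⁷) + (1.08×10⁻⁷) = 8.10×10⁻⁷ J.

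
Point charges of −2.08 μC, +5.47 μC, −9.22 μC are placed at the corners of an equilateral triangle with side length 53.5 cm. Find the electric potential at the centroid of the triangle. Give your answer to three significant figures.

-1.70×10⁵ V

Electric potential is a scalar, so the contributions from each charge add algebraically: V = Σ kqᵢ/rᵢ.
The distance from each vertex to the centroid is a/√3 = 0.309 m.
V = k[(-2.08×10⁻⁶)/(0.309) + (5.47×10⁻⁶)/(0.309) + (-9.22×10⁻⁶)/(0.309)] = -1.70×10⁵ V.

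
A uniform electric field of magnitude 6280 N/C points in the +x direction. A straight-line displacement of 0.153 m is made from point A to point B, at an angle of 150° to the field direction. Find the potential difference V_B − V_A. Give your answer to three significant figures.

832 V

Only the component of displacement along E changes the potential: ΔV = −E·d·cosθ.
ΔV = −(6280 V/m)(0.153 m)cos150° = 832 V.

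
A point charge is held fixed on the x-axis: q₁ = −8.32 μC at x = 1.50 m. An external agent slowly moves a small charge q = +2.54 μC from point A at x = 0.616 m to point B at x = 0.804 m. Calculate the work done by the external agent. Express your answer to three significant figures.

-0.0581 J

For quasistatic motion the external work equals the change in potential energy: W_ext = qΔV = q(V_B − V_A).
At A: distance to the source charge is 0.884 m; V_A = kq₁/r = -8.46×10⁴ V.
At B: distance to the source charge is 0.696 m; V_B = kq₁/r = -1.07×10⁵ V.
ΔV = V_B − V_A = -2.29×10⁴ V.
W_ext = qΔV = (2.54×10⁻⁶ C)(-2.29×10⁴ V) = -0.0581 J.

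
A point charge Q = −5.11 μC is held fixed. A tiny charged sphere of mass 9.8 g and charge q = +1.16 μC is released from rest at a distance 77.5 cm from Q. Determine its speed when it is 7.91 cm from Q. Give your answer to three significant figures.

Only the electrostatic force acts, so mechanical energy is conserved: ½mv² = U₁ − U₂ = kQq(1/r₁ − 1/r₂).
U₁ − U₂ = (8.99×10⁹ N·m²/C²)(-5.11×10⁻⁶ C)(1.16×10⁻⁶ C)(1/0.775 − 1/0.0791) = 0.605 J.
v = √(2·0.605/9.80×10⁻³) = 11.1 m/s.

11.1 m/s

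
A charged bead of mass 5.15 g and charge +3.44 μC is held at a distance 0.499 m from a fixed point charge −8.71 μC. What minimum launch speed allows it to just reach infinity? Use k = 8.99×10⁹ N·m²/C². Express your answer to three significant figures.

14.5 m/s

To just escape, total mechanical energy must reach zero at infinity: ½mv²_min + U = 0, so ½mv²_min = −U = |kQq|/r.
|U| = |kQq|/r = (8.99×10⁹ N·m²/C²)(8.71×10⁻⁶)(3.44×10⁻⁶)/(0.499) = 0.540 J.
v_min = √(2|U|/m) = √(2·0.540/5.15×10⁻³) = 14.5 m/s.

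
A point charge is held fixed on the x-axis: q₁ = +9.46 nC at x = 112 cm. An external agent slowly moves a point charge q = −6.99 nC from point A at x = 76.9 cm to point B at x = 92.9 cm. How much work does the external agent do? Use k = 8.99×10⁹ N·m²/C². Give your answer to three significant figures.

For quasistatic motion the external work equals the change in potential energy: W_ext = qΔV = q(V_B − V_A).
At A: distance to the source charge is 0.351 m; V_A = kq₁/r = 242 V.
At B: distance to the source charge is 0.191 m; V_B = kq₁/r = 445 V.
ΔV = V_B − V_A = 203 V.
W_ext = qΔV = (-6.99×10⁻⁹ C)(203 V) = -1.42×10⁻⁶ J.

-1.42×10⁻⁶ J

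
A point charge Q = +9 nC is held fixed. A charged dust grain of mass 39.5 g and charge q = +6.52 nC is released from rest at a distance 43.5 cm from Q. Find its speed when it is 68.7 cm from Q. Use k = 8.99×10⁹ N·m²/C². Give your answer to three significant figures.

Only the electrostatic force acts, so mechanical energy is conserved: ½mv² = U₁ − U₂ = kQq(1/r₁ − 1/r₂).
U₁ − U₂ = (8.99×10⁹ N·m²/C²)(9.00×10⁻⁹ C)(6.52×10⁻⁹ C)(1/0.435 − 1/0.687) = 4.45×10⁻⁷ J.
v = √(2·4.45×10⁻⁷/0.0395) = 4.75×10⁻³ m/s.

4.75×10⁻³ m/s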